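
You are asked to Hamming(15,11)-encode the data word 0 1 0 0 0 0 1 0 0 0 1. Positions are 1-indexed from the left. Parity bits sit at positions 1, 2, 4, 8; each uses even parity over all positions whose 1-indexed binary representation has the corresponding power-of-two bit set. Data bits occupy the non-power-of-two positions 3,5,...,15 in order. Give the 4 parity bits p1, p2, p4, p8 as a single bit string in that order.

1000

Place data bits at non-power-of-two positions: b3=0, b5=1, b6=0, b7=0, b9=0, b10=0, b11=1, b12=0, b13=0, b14=0, b15=1.
p1 = XOR of data positions {3,5,7,9,11,13,15} = 0⊕1⊕0⊕0⊕1⊕0⊕1 = 1
p2 = XOR of data positions {3,6,7,10,11,14,15} = 0⊕0⊕0⊕0⊕1⊕0⊕1 = 0
p4 = XOR of data positions {5,6,7,12,13,14,15} = 1⊕0⊕0⊕0⊕0⊕0⊕1 = 0
p8 = XOR of data positions {9,10,11,12,13,14,15} = 0⊕0⊕1⊕0⊕0⊕0⊕1 = 0
Parity bits p1,p2,p4,p8 = 1000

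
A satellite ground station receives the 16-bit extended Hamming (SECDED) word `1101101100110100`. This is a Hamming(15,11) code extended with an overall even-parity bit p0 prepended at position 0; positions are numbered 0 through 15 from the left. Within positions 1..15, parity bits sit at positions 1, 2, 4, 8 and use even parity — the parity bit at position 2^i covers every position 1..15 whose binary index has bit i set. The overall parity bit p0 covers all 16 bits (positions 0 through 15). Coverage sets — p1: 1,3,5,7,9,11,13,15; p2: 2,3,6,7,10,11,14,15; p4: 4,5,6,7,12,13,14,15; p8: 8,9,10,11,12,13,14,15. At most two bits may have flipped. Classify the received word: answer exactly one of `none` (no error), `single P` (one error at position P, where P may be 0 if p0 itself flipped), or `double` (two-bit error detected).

single 11

s1: b1⊕b3⊕b5⊕b7⊕b9⊕b11⊕b13⊕b15 = 1⊕1⊕0⊕1⊕0⊕1⊕1⊕0 = 1
s2: b2⊕b3⊕b6⊕b7⊕b10⊕b11⊕b14⊕b15 = 0⊕1⊕1⊕1⊕1⊕1⊕0⊕0 = 1
s4: b4⊕b5⊕b6⊕b7⊕b12⊕b13⊕b14⊕b15 = 1⊕0⊕1⊕1⊕0⊕1⊕0⊕0 = 0
s8: b8⊕b9⊕b10⊕b11⊕b12⊕b13⊕b14⊕b15 = 0⊕0⊕1⊕1⊕0⊕1⊕0⊕0 = 1
Syndrome (s8...s1) = 1011 → position 11.
Overall parity (XOR of all 16 bits, including p0): 1⊕1⊕0⊕1⊕1⊕0⊕1⊕1⊕0⊕0⊕1⊕1⊕0⊕1⊕0⊕0 = 1
Overall=1, syndrome position=11 → single-bit error at position 11.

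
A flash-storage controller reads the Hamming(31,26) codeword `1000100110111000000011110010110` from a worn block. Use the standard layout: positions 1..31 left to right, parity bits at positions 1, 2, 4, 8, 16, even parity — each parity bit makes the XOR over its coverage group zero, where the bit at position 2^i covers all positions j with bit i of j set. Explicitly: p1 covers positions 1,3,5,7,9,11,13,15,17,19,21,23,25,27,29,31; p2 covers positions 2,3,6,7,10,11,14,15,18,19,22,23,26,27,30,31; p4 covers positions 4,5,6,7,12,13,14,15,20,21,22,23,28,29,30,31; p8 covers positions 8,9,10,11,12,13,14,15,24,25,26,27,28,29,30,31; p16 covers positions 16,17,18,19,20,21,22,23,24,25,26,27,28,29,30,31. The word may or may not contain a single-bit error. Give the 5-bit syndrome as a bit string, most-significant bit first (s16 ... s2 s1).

s1: b1⊕b3⊕b5⊕b7⊕b9⊕b11⊕b13⊕b15⊕b17⊕b19⊕b21⊕b23⊕b25⊕b27⊕b29⊕b31 = 1⊕0⊕1⊕0⊕1⊕1⊕1⊕0⊕0⊕0⊕1⊕1⊕0⊕1⊕1⊕0 = 1
s2: b2⊕b3⊕b6⊕b7⊕b10⊕b11⊕b14⊕b15⊕b18⊕b19⊕b22⊕b23⊕b26⊕b27⊕b30⊕b31 = 0⊕0⊕0⊕0⊕0⊕1⊕0⊕0⊕0⊕0⊕1⊕1⊕0⊕1⊕1⊕0 = 1
s4: b4⊕b5⊕b6⊕b7⊕b12⊕b13⊕b14⊕b15⊕b20⊕b21⊕b22⊕b23⊕b28⊕b29⊕b30⊕b31 = 0⊕1⊕0⊕0⊕1⊕1⊕0⊕0⊕0⊕1⊕1⊕1⊕0⊕1⊕1⊕0 = 0
s8: b8⊕b9⊕b10⊕b11⊕b12⊕b13⊕b14⊕b15⊕b24⊕b25⊕b26⊕b27⊕b28⊕b29⊕b30⊕b31 = 1⊕1⊕0⊕1⊕1⊕1⊕0⊕0⊕1⊕0⊕0⊕1⊕0⊕1⊕1⊕0 = 1
s16: b16⊕b17⊕b18⊕b19⊕b20⊕b21⊕b22⊕b23⊕b24⊕b25⊕b26⊕b27⊕b28⊕b29⊕b30⊕b31 = 0⊕0⊕0⊕0⊕0⊕1⊕1⊕1⊕1⊕0⊕0⊕1⊕0⊕1⊕1⊕0 = 1
Syndrome (s16...s1) = 11011 → position 27.

11011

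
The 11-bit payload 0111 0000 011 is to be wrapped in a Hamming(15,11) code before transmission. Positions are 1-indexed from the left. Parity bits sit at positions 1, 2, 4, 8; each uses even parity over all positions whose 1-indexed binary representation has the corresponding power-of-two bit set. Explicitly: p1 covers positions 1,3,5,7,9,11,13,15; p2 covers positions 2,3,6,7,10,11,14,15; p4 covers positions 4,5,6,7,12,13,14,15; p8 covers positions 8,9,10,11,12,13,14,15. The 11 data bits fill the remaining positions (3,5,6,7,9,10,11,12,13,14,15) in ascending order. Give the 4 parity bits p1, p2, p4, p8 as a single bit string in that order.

Place data bits at non-power-of-two positions: b3=0, b5=1, b6=1, b7=1, b9=0, b10=0, b11=0, b12=0, b13=0, b14=1, b15=1.
p1 = XOR of data positions {3,5,7,9,11,13,15} = 0⊕1⊕1⊕0⊕0⊕0⊕1 = 1
p2 = XOR of data positions {3,6,7,10,11,14,15} = 0⊕1⊕1⊕0⊕0⊕1⊕1 = 0
p4 = XOR of data positions {5,6,7,12,13,14,15} = 1⊕1⊕1⊕0⊕0⊕1⊕1 = 1
p8 = XOR of data positions {9,10,11,12,13,14,15} = 0⊕0⊕0⊕0⊕0⊕1⊕1 = 0
Parity bits p1,p2,p4,p8 = 1010

1010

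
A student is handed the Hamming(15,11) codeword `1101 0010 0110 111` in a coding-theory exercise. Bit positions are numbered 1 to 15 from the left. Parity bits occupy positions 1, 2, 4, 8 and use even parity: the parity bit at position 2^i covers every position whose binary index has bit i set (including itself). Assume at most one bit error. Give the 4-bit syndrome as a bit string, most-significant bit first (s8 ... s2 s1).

1101

s1: b1⊕b3⊕b5⊕b7⊕b9⊕b11⊕b13⊕b15 = 1⊕0⊕0⊕1⊕0⊕1⊕1⊕1 = 1
s2: b2⊕b3⊕b6⊕b7⊕b10⊕b11⊕b14⊕b15 = 1⊕0⊕0⊕1⊕1⊕1⊕1⊕1 = 0
s4: b4⊕b5⊕b6⊕b7⊕b12⊕b13⊕b14⊕b15 = 1⊕0⊕0⊕1⊕0⊕1⊕1⊕1 = 1
s8: b8⊕b9⊕b10⊕b11⊕b12⊕b13⊕b14⊕b15 = 0⊕0⊕1⊕1⊕0⊕1⊕1⊕1 = 1
Syndrome (s8...s1) = 1101 → position 13.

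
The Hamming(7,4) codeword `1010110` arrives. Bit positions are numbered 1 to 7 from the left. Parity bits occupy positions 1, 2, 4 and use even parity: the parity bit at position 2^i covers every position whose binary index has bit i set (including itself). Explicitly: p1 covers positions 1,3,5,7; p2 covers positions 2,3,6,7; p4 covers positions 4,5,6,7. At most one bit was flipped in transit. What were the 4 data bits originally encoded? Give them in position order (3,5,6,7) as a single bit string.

1110

s1: b1⊕b3⊕b5⊕b7 = 1⊕1⊕1⊕0 = 1
s2: b2⊕b3⊕b6⊕b7 = 0⊕1⊕1⊕0 = 0
s4: b4⊕b5⊕b6⊕b7 = 0⊕1⊕1⊕0 = 0
Syndrome (s4...s1) = 001 → position 1.
Flip bit 1: corrected codeword = 0010110
Data bits at positions 3,5,6,7: 1110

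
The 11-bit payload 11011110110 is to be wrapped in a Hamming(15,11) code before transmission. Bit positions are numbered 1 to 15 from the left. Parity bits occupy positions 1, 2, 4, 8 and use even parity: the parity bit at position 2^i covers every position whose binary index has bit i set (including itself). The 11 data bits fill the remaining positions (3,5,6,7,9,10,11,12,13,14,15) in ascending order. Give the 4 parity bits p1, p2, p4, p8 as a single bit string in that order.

Place data bits at non-power-of-two positions: b3=1, b5=1, b6=0, b7=1, b9=1, b10=1, b11=1, b12=0, b13=1, b14=1, b15=0.
p1 = XOR of data positions {3,5,7,9,11,13,15} = 1⊕1⊕1⊕1⊕1⊕1⊕0 = 0
p2 = XOR of data positions {3,6,7,10,11,14,15} = 1⊕0⊕1⊕1⊕1⊕1⊕0 = 1
p4 = XOR of data positions {5,6,7,12,13,14,15} = 1⊕0⊕1⊕0⊕1⊕1⊕0 = 0
p8 = XOR of data positions {9,10,11,12,13,14,15} = 1⊕1⊕1⊕0⊕1⊕1⊕0 = 1
Parity bits p1,p2,p4,p8 = 0101

0101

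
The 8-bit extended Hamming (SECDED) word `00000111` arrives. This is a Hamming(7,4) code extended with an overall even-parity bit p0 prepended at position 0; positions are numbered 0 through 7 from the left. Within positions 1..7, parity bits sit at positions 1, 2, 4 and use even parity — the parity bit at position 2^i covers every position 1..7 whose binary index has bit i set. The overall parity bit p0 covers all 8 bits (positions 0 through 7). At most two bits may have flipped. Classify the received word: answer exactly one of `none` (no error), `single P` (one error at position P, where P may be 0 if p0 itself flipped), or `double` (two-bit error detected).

s1: b1⊕b3⊕b5⊕b7 = 0⊕0⊕1⊕1 = 0
s2: b2⊕b3⊕b6⊕b7 = 0⊕0⊕1⊕1 = 0
s4: b4⊕b5⊕b6⊕b7 = 0⊕1⊕1⊕1 = 1
Syndrome (s4...s1) = 100 → position 4.
Overall parity (XOR of all 8 bits, including p0): 0⊕0⊕0⊕0⊕0⊕1⊕1⊕1 = 1
Overall=1, syndrome position=4 → single-bit error at position 4.

single 4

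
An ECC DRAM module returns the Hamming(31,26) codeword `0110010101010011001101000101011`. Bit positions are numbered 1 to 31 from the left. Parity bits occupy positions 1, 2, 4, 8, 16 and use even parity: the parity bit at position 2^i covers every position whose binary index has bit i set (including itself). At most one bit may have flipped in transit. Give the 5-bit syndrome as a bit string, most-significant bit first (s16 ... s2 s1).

s1: b1⊕b3⊕b5⊕b7⊕b9⊕b11⊕b13⊕b15⊕b17⊕b19⊕b21⊕b23⊕b25⊕b27⊕b29⊕b31 = 0⊕1⊕0⊕0⊕0⊕0⊕0⊕1⊕0⊕1⊕0⊕0⊕0⊕0⊕0⊕1 = 0
s2: b2⊕b3⊕b6⊕b7⊕b10⊕b11⊕b14⊕b15⊕b18⊕b19⊕b22⊕b23⊕b26⊕b27⊕b30⊕b31 = 1⊕1⊕1⊕0⊕1⊕0⊕0⊕1⊕0⊕1⊕1⊕0⊕1⊕0⊕1⊕1 = 0
s4: b4⊕b5⊕b6⊕b7⊕b12⊕b13⊕b14⊕b15⊕b20⊕b21⊕b22⊕b23⊕b28⊕b29⊕b30⊕b31 = 0⊕0⊕1⊕0⊕1⊕0⊕0⊕1⊕1⊕0⊕1⊕0⊕1⊕0⊕1⊕1 = 0
s8: b8⊕b9⊕b10⊕b11⊕b12⊕b13⊕b14⊕b15⊕b24⊕b25⊕b26⊕b27⊕b28⊕b29⊕b30⊕b31 = 1⊕0⊕1⊕0⊕1⊕0⊕0⊕1⊕0⊕0⊕1⊕0⊕1⊕0⊕1⊕1 = 0
s16: b16⊕b17⊕b18⊕b19⊕b20⊕b21⊕b22⊕b23⊕b24⊕b25⊕b26⊕b27⊕b28⊕b29⊕b30⊕b31 = 1⊕0⊕0⊕1⊕1⊕0⊕1⊕0⊕0⊕0⊕1⊕0⊕1⊕0⊕1⊕1 = 0
Syndrome (s16...s1) = 00000 → position 0 (no error).

00000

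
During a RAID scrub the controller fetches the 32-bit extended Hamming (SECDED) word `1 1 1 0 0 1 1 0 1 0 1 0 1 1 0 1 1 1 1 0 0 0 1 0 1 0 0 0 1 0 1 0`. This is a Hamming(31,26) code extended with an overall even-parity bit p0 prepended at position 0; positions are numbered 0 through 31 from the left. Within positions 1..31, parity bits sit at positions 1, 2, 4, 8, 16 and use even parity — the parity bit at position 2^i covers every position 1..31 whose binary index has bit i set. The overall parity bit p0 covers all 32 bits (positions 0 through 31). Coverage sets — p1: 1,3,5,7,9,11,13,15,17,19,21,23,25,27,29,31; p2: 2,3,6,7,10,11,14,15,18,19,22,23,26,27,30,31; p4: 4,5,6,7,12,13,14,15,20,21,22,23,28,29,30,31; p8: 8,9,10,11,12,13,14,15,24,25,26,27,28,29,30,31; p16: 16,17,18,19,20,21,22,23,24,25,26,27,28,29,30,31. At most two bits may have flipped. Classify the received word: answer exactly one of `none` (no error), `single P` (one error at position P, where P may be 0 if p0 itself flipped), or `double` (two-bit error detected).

s1: b1⊕b3⊕b5⊕b7⊕b9⊕b11⊕b13⊕b15⊕b17⊕b19⊕b21⊕b23⊕b25⊕b27⊕b29⊕b31 = 1⊕0⊕1⊕0⊕0⊕0⊕1⊕1⊕1⊕0⊕0⊕0⊕0⊕0⊕0⊕0 = 1
s2: b2⊕b3⊕b6⊕b7⊕b10⊕b11⊕b14⊕b15⊕b18⊕b19⊕b22⊕b23⊕b26⊕b27⊕b30⊕b31 = 1⊕0⊕1⊕0⊕1⊕0⊕0⊕1⊕1⊕0⊕1⊕0⊕0⊕0⊕1⊕0 = 1
s4: b4⊕b5⊕b6⊕b7⊕b12⊕b13⊕b14⊕b15⊕b20⊕b21⊕b22⊕b23⊕b28⊕b29⊕b30⊕b31 = 0⊕1⊕1⊕0⊕1⊕1⊕0⊕1⊕0⊕0⊕1⊕0⊕1⊕0⊕1⊕0 = 0
s8: b8⊕b9⊕b10⊕b11⊕b12⊕b13⊕b14⊕b15⊕b24⊕b25⊕b26⊕b27⊕b28⊕b29⊕b30⊕b31 = 1⊕0⊕1⊕0⊕1⊕1⊕0⊕1⊕1⊕0⊕0⊕0⊕1⊕0⊕1⊕0 = 0
s16: b16⊕b17⊕b18⊕b19⊕b20⊕b21⊕b22⊕b23⊕b24⊕b25⊕b26⊕b27⊕b28⊕b29⊕b30⊕b31 = 1⊕1⊕1⊕0⊕0⊕0⊕1⊕0⊕1⊕0⊕0⊕0⊕1⊕0⊕1⊕0 = 1
Syndrome (s16...s1) = 10011 → position 19.
Overall parity (XOR of all 32 bits, including p0): 1⊕1⊕1⊕0⊕0⊕1⊕1⊕0⊕1⊕0⊕1⊕0⊕1⊕1⊕0⊕1⊕1⊕1⊕1⊕0⊕0⊕0⊕1⊕0⊕1⊕0⊕0⊕0⊕1⊕0⊕1⊕0 = 1
Overall=1, syndrome position=19 → single-bit error at position 19.

single 19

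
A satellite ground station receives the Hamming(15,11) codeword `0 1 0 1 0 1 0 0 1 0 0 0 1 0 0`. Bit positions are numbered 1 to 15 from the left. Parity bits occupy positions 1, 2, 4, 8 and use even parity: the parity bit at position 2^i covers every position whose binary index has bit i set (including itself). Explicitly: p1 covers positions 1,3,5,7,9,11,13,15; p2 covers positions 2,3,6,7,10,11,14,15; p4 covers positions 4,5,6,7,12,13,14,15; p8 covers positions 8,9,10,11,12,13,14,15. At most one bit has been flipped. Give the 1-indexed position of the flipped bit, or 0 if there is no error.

4

s1: b1⊕b3⊕b5⊕b7⊕b9⊕b11⊕b13⊕b15 = 0⊕0⊕0⊕0⊕1⊕0⊕1⊕0 = 0
s2: b2⊕b3⊕b6⊕b7⊕b10⊕b11⊕b14⊕b15 = 1⊕0⊕1⊕0⊕0⊕0⊕0⊕0 = 0
s4: b4⊕b5⊕b6⊕b7⊕b12⊕b13⊕b14⊕b15 = 1⊕0⊕1⊕0⊕0⊕1⊕0⊕0 = 1
s8: b8⊕b9⊕b10⊕b11⊕b12⊕b13⊕b14⊕b15 = 0⊕1⊕0⊕0⊕0⊕1⊕0⊕0 = 0
Syndrome (s8...s1) = 0100 → position 4.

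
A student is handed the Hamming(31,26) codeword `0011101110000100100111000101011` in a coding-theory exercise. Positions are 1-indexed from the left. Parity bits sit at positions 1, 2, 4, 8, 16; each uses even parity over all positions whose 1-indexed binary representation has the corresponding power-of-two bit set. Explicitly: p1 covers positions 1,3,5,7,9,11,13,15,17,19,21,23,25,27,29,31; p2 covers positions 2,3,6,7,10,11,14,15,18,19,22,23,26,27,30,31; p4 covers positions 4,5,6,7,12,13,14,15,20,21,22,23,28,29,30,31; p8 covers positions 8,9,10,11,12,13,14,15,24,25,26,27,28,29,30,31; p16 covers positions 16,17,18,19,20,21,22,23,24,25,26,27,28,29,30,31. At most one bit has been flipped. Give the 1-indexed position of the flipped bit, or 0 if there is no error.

11

s1: b1⊕b3⊕b5⊕b7⊕b9⊕b11⊕b13⊕b15⊕b17⊕b19⊕b21⊕b23⊕b25⊕b27⊕b29⊕b31 = 0⊕1⊕1⊕1⊕1⊕0⊕0⊕0⊕1⊕0⊕1⊕0⊕0⊕0⊕0⊕1 = 1
s2: b2⊕b3⊕b6⊕b7⊕b10⊕b11⊕b14⊕b15⊕b18⊕b19⊕b22⊕b23⊕b26⊕b27⊕b30⊕b31 = 0⊕1⊕0⊕1⊕0⊕0⊕1⊕0⊕0⊕0⊕1⊕0⊕1⊕0⊕1⊕1 = 1
s4: b4⊕b5⊕b6⊕b7⊕b12⊕b13⊕b14⊕b15⊕b20⊕b21⊕b22⊕b23⊕b28⊕b29⊕b30⊕b31 = 1⊕1⊕0⊕1⊕0⊕0⊕1⊕0⊕1⊕1⊕1⊕0⊕1⊕0⊕1⊕1 = 0
s8: b8⊕b9⊕b10⊕b11⊕b12⊕b13⊕b14⊕b15⊕b24⊕b25⊕b26⊕b27⊕b28⊕b29⊕b30⊕b31 = 1⊕1⊕0⊕0⊕0⊕0⊕1⊕0⊕0⊕0⊕1⊕0⊕1⊕0⊕1⊕1 = 1
s16: b16⊕b17⊕b18⊕b19⊕b20⊕b21⊕b22⊕b23⊕b24⊕b25⊕b26⊕b27⊕b28⊕b29⊕b30⊕b31 = 0⊕1⊕0⊕0⊕1⊕1⊕1⊕0⊕0⊕0⊕1⊕0⊕1⊕0⊕1⊕1 = 0
Syndrome (s16...s1) = 01011 → position 11.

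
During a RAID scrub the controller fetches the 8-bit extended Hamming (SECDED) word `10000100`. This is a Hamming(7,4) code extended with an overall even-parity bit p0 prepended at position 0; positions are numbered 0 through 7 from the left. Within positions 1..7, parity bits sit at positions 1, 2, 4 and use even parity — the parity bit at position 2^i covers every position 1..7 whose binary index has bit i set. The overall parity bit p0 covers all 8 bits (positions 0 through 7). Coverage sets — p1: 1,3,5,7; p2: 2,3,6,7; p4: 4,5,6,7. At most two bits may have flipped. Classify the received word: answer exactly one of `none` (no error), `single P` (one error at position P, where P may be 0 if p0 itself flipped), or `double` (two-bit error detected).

double

s1: b1⊕b3⊕b5⊕b7 = 0⊕0⊕1⊕0 = 1
s2: b2⊕b3⊕b6⊕b7 = 0⊕0⊕0⊕0 = 0
s4: b4⊕b5⊕b6⊕b7 = 0⊕1⊕0⊕0 = 1
Syndrome (s4...s1) = 101 → position 5.
Overall parity (XOR of all 8 bits, including p0): 1⊕0⊕0⊕0⊕0⊕1⊕0⊕0 = 0
Overall=0, syndrome position=5 → double-bit error detected (uncorrectable).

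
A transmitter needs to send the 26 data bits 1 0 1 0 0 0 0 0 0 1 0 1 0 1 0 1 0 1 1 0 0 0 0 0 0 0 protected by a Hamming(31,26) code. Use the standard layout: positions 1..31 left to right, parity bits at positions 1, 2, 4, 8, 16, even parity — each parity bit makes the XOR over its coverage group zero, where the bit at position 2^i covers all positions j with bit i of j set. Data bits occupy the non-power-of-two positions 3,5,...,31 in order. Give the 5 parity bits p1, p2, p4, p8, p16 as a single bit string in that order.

11001

Place data bits at non-power-of-two positions: b3=1, b5=0, b6=1, b7=0, b9=0, b10=0, b11=0, b12=0, b13=0, b14=1, b15=0, b17=1, b18=0, b19=1, b20=0, b21=1, b22=0, b23=1, b24=1, b25=0, b26=0, b27=0, b28=0, b29=0, b30=0, b31=0.
p1 = XOR of data positions {3,5,7,9,11,13,15,17,19,21,23,25,27,29,31} = 1⊕0⊕0⊕0⊕0⊕0⊕0⊕1⊕1⊕1⊕1⊕0⊕0⊕0⊕0 = 1
p2 = XOR of data positions {3,6,7,10,11,14,15,18,19,22,23,26,27,30,31} = 1⊕1⊕0⊕0⊕0⊕1⊕0⊕0⊕1⊕0⊕1⊕0⊕0⊕0⊕0 = 1
p4 = XOR of data positions {5,6,7,12,13,14,15,20,21,22,23,28,29,30,31} = 0⊕1⊕0⊕0⊕0⊕1⊕0⊕0⊕1⊕0⊕1⊕0⊕0⊕0⊕0 = 0
p8 = XOR of data positions {9,10,11,12,13,14,15,24,25,26,27,28,29,30,31} = 0⊕0⊕0⊕0⊕0⊕1⊕0⊕1⊕0⊕0⊕0⊕0⊕0⊕0⊕0 = 0
p16 = XOR of data positions {17,18,19,20,21,22,23,24,25,26,27,28,29,30,31} = 1⊕0⊕1⊕0⊕1⊕0⊕1⊕1⊕0⊕0⊕0⊕0⊕0⊕0⊕0 = 1
Parity bits p1,p2,p4,p8,p16 = 11001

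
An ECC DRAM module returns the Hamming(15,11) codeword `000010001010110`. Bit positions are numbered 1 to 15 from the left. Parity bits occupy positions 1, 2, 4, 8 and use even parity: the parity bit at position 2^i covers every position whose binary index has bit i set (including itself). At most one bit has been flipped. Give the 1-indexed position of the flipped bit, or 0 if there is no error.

s1: b1⊕b3⊕b5⊕b7⊕b9⊕b11⊕b13⊕b15 = 0⊕0⊕1⊕0⊕1⊕1⊕1⊕0 = 0
s2: b2⊕b3⊕b6⊕b7⊕b10⊕b11⊕b14⊕b15 = 0⊕0⊕0⊕0⊕0⊕1⊕1⊕0 = 0
s4: b4⊕b5⊕b6⊕b7⊕b12⊕b13⊕b14⊕b15 = 0⊕1⊕0⊕0⊕0⊕1⊕1⊕0 = 1
s8: b8⊕b9⊕b10⊕b11⊕b12⊕b13⊕b14⊕b15 = 0⊕1⊕0⊕1⊕0⊕1⊕1⊕0 = 0
Syndrome (s8...s1) = 0100 → position 4.

4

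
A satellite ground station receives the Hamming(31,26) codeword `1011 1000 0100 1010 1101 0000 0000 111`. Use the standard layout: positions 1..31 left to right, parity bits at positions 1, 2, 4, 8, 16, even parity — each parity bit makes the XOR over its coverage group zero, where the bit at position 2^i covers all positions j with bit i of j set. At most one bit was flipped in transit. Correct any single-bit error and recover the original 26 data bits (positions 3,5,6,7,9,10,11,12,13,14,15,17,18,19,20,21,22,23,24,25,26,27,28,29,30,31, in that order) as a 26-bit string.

s1: b1⊕b3⊕b5⊕b7⊕b9⊕b11⊕b13⊕b15⊕b17⊕b19⊕b21⊕b23⊕b25⊕b27⊕b29⊕b31 = 1⊕1⊕1⊕0⊕0⊕0⊕1⊕1⊕1⊕0⊕0⊕0⊕0⊕0⊕1⊕1 = 0
s2: b2⊕b3⊕b6⊕b7⊕b10⊕b11⊕b14⊕b15⊕b18⊕b19⊕b22⊕b23⊕b26⊕b27⊕b30⊕b31 = 0⊕1⊕0⊕0⊕1⊕0⊕0⊕1⊕1⊕0⊕0⊕0⊕0⊕0⊕1⊕1 = 0
s4: b4⊕b5⊕b6⊕b7⊕b12⊕b13⊕b14⊕b15⊕b20⊕b21⊕b22⊕b23⊕b28⊕b29⊕b30⊕b31 = 1⊕1⊕0⊕0⊕0⊕1⊕0⊕1⊕1⊕0⊕0⊕0⊕0⊕1⊕1⊕1 = 0
s8: b8⊕b9⊕b10⊕b11⊕b12⊕b13⊕b14⊕b15⊕b24⊕b25⊕b26⊕b27⊕b28⊕b29⊕b30⊕b31 = 0⊕0⊕1⊕0⊕0⊕1⊕0⊕1⊕0⊕0⊕0⊕0⊕0⊕1⊕1⊕1 = 0
s16: b16⊕b17⊕b18⊕b19⊕b20⊕b21⊕b22⊕b23⊕b24⊕b25⊕b26⊕b27⊕b28⊕b29⊕b30⊕b31 = 0⊕1⊕1⊕0⊕1⊕0⊕0⊕0⊕0⊕0⊕0⊕0⊕0⊕1⊕1⊕1 = 0
Syndrome (s16...s1) = 00000 → position 0 (no error).
No correction needed.
Data bits at positions 3,5,6,7,9,10,11,12,13,14,15,17,18,19,20,21,22,23,24,25,26,27,28,29,30,31: 11000100101110100000000111

11000100101110100000000111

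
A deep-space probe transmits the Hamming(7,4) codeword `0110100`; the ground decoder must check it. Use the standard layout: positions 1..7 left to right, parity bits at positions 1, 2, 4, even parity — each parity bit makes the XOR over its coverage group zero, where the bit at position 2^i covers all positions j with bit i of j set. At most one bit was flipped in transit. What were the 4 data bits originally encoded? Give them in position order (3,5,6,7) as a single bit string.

s1: b1⊕b3⊕b5⊕b7 = 0⊕1⊕1⊕0 = 0
s2: b2⊕b3⊕b6⊕b7 = 1⊕1⊕0⊕0 = 0
s4: b4⊕b5⊕b6⊕b7 = 0⊕1⊕0⊕0 = 1
Syndrome (s4...s1) = 100 → position 4.
Flip bit 4: corrected codeword = 0111100
Data bits at positions 3,5,6,7: 1100

1100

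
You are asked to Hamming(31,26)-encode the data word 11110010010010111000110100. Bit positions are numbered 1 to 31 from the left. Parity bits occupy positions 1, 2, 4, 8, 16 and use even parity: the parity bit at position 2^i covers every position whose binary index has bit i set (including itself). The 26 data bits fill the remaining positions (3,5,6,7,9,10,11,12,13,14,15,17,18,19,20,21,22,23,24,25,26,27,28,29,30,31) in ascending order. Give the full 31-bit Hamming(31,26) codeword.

Place data bits at non-power-of-two positions: b3=1, b5=1, b6=1, b7=1, b9=0, b10=0, b11=1, b12=0, b13=0, b14=1, b15=0, b17=0, b18=1, b19=0, b20=1, b21=1, b22=1, b23=0, b24=0, b25=0, b26=1, b27=1, b28=0, b29=1, b30=0, b31=0.
p1 = XOR of data positions {3,5,7,9,11,13,15,17,19,21,23,25,27,29,31} = 1⊕1⊕1⊕0⊕1⊕0⊕0⊕0⊕0⊕1⊕0⊕0⊕1⊕1⊕0 = 1
p2 = XOR of data positions {3,6,7,10,11,14,15,18,19,22,23,26,27,30,31} = 1⊕1⊕1⊕0⊕1⊕1⊕0⊕1⊕0⊕1⊕0⊕1⊕1⊕0⊕0 = 1
p4 = XOR of data positions {5,6,7,12,13,14,15,20,21,22,23,28,29,30,31} = 1⊕1⊕1⊕0⊕0⊕1⊕0⊕1⊕1⊕1⊕0⊕0⊕1⊕0⊕0 = 0
p8 = XOR of data positions {9,10,11,12,13,14,15,24,25,26,27,28,29,30,31} = 0⊕0⊕1⊕0⊕0⊕1⊕0⊕0⊕0⊕1⊕1⊕0⊕1⊕0⊕0 = 1
p16 = XOR of data positions {17,18,19,20,21,22,23,24,25,26,27,28,29,30,31} = 0⊕1⊕0⊕1⊕1⊕1⊕0⊕0⊕0⊕1⊕1⊕0⊕1⊕0⊕0 = 1
Codeword b1..b31 = 1110111100100101010111000110100

1110111100100101010111000110100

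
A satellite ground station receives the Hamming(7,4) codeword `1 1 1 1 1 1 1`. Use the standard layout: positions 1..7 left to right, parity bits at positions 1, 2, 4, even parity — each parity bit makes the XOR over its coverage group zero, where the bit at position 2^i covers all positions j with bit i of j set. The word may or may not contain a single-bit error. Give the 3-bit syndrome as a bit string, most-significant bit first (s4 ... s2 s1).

s1: b1⊕b3⊕b5⊕b7 = 1⊕1⊕1⊕1 = 0
s2: b2⊕b3⊕b6⊕b7 = 1⊕1⊕1⊕1 = 0
s4: b4⊕b5⊕b6⊕b7 = 1⊕1⊕1⊕1 = 0
Syndrome (s4...s1) = 000 → position 0 (no error).

000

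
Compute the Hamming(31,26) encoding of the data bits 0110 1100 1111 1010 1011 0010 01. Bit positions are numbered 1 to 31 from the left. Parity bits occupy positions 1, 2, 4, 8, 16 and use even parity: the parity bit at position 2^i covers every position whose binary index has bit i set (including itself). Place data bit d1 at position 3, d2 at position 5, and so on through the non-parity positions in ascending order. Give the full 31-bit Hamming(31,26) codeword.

1101110111001110110101011001001

Place data bits at non-power-of-two positions: b3=0, b5=1, b6=1, b7=0, b9=1, b10=1, b11=0, b12=0, b13=1, b14=1, b15=1, b17=1, b18=1, b19=0, b20=1, b21=0, b22=1, b23=0, b24=1, b25=1, b26=0, b27=0, b28=1, b29=0, b30=0, b31=1.
p1 = XOR of data positions {3,5,7,9,11,13,15,17,19,21,23,25,27,29,31} = 0⊕1⊕0⊕1⊕0⊕1⊕1⊕1⊕0⊕0⊕0⊕1⊕0⊕0⊕1 = 1
p2 = XOR of data positions {3,6,7,10,11,14,15,18,19,22,23,26,27,30,31} = 0⊕1⊕0⊕1⊕0⊕1⊕1⊕1⊕0⊕1⊕0⊕0⊕0⊕0⊕1 = 1
p4 = XOR of data positions {5,6,7,12,13,14,15,20,21,22,23,28,29,30,31} = 1⊕1⊕0⊕0⊕1⊕1⊕1⊕1⊕0⊕1⊕0⊕1⊕0⊕0⊕1 = 1
p8 = XOR of data positions {9,10,11,12,13,14,15,24,25,26,27,28,29,30,31} = 1⊕1⊕0⊕0⊕1⊕1⊕1⊕1⊕1⊕0⊕0⊕1⊕0⊕0⊕1 = 1
p16 = XOR of data positions {17,18,19,20,21,22,23,24,25,26,27,28,29,30,31} = 1⊕1⊕0⊕1⊕0⊕1⊕0⊕1⊕1⊕0⊕0⊕1⊕0⊕0⊕1 = 0
Codeword b1..b31 = 1101110111001110110101011001001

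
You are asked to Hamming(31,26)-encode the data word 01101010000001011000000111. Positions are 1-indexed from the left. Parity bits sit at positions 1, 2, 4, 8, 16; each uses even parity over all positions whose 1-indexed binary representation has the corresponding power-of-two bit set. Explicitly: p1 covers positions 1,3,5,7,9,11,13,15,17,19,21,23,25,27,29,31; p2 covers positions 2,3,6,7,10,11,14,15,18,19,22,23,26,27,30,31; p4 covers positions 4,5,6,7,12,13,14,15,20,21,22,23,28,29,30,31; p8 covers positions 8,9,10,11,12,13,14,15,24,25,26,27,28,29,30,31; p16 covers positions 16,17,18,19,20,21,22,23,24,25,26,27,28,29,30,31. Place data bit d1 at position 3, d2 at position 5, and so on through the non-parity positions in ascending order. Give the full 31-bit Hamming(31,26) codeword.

Place data bits at non-power-of-two positions: b3=0, b5=1, b6=1, b7=0, b9=1, b10=0, b11=1, b12=0, b13=0, b14=0, b15=0, b17=0, b18=0, b19=1, b20=0, b21=1, b22=1, b23=0, b24=0, b25=0, b26=0, b27=0, b28=0, b29=1, b30=1, b31=1.
p1 = XOR of data positions {3,5,7,9,11,13,15,17,19,21,23,25,27,29,31} = 0⊕1⊕0⊕1⊕1⊕0⊕0⊕0⊕1⊕1⊕0⊕0⊕0⊕1⊕1 = 1
p2 = XOR of data positions {3,6,7,10,11,14,15,18,19,22,23,26,27,30,31} = 0⊕1⊕0⊕0⊕1⊕0⊕0⊕0⊕1⊕1⊕0⊕0⊕0⊕1⊕1 = 0
p4 = XOR of data positions {5,6,7,12,13,14,15,20,21,22,23,28,29,30,31} = 1⊕1⊕0⊕0⊕0⊕0⊕0⊕0⊕1⊕1⊕0⊕0⊕1⊕1⊕1 = 1
p8 = XOR of data positions {9,10,11,12,13,14,15,24,25,26,27,28,29,30,31} = 1⊕0⊕1⊕0⊕0⊕0⊕0⊕0⊕0⊕0⊕0⊕0⊕1⊕1⊕1 = 1
p16 = XOR of data positions {17,18,19,20,21,22,23,24,25,26,27,28,29,30,31} = 0⊕0⊕1⊕0⊕1⊕1⊕0⊕0⊕0⊕0⊕0⊕0⊕1⊕1⊕1 = 0
Codeword b1..b31 = 1001110110100000001011000000111

1001110110100000001011000000111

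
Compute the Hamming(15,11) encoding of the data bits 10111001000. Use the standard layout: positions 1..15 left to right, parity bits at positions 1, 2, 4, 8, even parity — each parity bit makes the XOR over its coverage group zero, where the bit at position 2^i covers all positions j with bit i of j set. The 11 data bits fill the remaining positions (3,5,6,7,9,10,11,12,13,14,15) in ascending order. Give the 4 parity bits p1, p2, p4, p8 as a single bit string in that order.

1110

Place data bits at non-power-of-two positions: b3=1, b5=0, b6=1, b7=1, b9=1, b10=0, b11=0, b12=1, b13=0, b14=0, b15=0.
p1 = XOR of data positions {3,5,7,9,11,13,15} = 1⊕0⊕1⊕1⊕0⊕0⊕0 = 1
p2 = XOR of data positions {3,6,7,10,11,14,15} = 1⊕1⊕1⊕0⊕0⊕0⊕0 = 1
p4 = XOR of data positions {5,6,7,12,13,14,15} = 0⊕1⊕1⊕1⊕0⊕0⊕0 = 1
p8 = XOR of data positions {9,10,11,12,13,14,15} = 1⊕0⊕0⊕1⊕0⊕0⊕0 = 0
Parity bits p1,p2,p4,p8 = 1110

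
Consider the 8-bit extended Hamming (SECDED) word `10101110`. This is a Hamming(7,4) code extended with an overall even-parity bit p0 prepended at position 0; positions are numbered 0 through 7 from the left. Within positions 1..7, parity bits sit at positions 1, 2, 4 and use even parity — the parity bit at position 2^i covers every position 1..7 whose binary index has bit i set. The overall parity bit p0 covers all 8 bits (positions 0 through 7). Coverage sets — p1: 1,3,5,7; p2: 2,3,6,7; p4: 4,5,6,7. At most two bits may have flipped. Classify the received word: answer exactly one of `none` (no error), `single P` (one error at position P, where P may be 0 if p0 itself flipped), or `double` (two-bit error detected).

single 5

s1: b1⊕b3⊕b5⊕b7 = 0⊕0⊕1⊕0 = 1
s2: b2⊕b3⊕b6⊕b7 = 1⊕0⊕1⊕0 = 0
s4: b4⊕b5⊕b6⊕b7 = 1⊕1⊕1⊕0 = 1
Syndrome (s4...s1) = 101 → position 5.
Overall parity (XOR of all 8 bits, including p0): 1⊕0⊕1⊕0⊕1⊕1⊕1⊕0 = 1
Overall=1, syndrome position=5 → single-bit error at position 5.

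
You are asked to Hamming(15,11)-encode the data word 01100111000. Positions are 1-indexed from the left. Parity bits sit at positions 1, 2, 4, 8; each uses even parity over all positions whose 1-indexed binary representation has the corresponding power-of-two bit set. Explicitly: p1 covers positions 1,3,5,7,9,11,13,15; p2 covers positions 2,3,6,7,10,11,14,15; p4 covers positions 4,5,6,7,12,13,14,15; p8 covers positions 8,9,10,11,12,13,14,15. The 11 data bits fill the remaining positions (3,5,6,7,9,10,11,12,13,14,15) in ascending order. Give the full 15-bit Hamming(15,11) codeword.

010111010111000

Place data bits at non-power-of-two positions: b3=0, b5=1, b6=1, b7=0, b9=0, b10=1, b11=1, b12=1, b13=0, b14=0, b15=0.
p1 = XOR of data positions {3,5,7,9,11,13,15} = 0⊕1⊕0⊕0⊕1⊕0⊕0 = 0
p2 = XOR of data positions {3,6,7,10,11,14,15} = 0⊕1⊕0⊕1⊕1⊕0⊕0 = 1
p4 = XOR of data positions {5,6,7,12,13,14,15} = 1⊕1⊕0⊕1⊕0⊕0⊕0 = 1
p8 = XOR of data positions {9,10,11,12,13,14,15} = 0⊕1⊕1⊕1⊕0⊕0⊕0 = 1
Codeword b1..b15 = 010111010111000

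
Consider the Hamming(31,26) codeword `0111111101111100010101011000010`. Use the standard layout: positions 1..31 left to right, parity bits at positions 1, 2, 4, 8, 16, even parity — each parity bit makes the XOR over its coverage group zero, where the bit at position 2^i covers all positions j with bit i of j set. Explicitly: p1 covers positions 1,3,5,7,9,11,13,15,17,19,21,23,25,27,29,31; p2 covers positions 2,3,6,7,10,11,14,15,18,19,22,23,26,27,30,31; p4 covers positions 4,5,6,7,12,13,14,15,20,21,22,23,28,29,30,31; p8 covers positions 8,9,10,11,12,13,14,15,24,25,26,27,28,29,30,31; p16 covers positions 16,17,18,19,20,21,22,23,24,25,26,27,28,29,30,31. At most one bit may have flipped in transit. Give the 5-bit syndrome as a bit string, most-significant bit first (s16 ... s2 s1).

01000

s1: b1⊕b3⊕b5⊕b7⊕b9⊕b11⊕b13⊕b15⊕b17⊕b19⊕b21⊕b23⊕b25⊕b27⊕b29⊕b31 = 0⊕1⊕1⊕1⊕0⊕1⊕1⊕0⊕0⊕0⊕0⊕0⊕1⊕0⊕0⊕0 = 0
s2: b2⊕b3⊕b6⊕b7⊕b10⊕b11⊕b14⊕b15⊕b18⊕b19⊕b22⊕b23⊕b26⊕b27⊕b30⊕b31 = 1⊕1⊕1⊕1⊕1⊕1⊕1⊕0⊕1⊕0⊕1⊕0⊕0⊕0⊕1⊕0 = 0
s4: b4⊕b5⊕b6⊕b7⊕b12⊕b13⊕b14⊕b15⊕b20⊕b21⊕b22⊕b23⊕b28⊕b29⊕b30⊕b31 = 1⊕1⊕1⊕1⊕1⊕1⊕1⊕0⊕1⊕0⊕1⊕0⊕0⊕0⊕1⊕0 = 0
s8: b8⊕b9⊕b10⊕b11⊕b12⊕b13⊕b14⊕b15⊕b24⊕b25⊕b26⊕b27⊕b28⊕b29⊕b30⊕b31 = 1⊕0⊕1⊕1⊕1⊕1⊕1⊕0⊕1⊕1⊕0⊕0⊕0⊕0⊕1⊕0 = 1
s16: b16⊕b17⊕b18⊕b19⊕b20⊕b21⊕b22⊕b23⊕b24⊕b25⊕b26⊕b27⊕b28⊕b29⊕b30⊕b31 = 0⊕0⊕1⊕0⊕1⊕0⊕1⊕0⊕1⊕1⊕0⊕0⊕0⊕0⊕1⊕0 = 0
Syndrome (s16...s1) = 01000 → position 8.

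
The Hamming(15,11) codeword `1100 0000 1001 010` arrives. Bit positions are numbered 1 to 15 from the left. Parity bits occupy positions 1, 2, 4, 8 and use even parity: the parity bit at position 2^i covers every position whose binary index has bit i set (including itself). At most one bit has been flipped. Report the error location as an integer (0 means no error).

8

s1: b1⊕b3⊕b5⊕b7⊕b9⊕b11⊕b13⊕b15 = 1⊕0⊕0⊕0⊕1⊕0⊕0⊕0 = 0
s2: b2⊕b3⊕b6⊕b7⊕b10⊕b11⊕b14⊕b15 = 1⊕0⊕0⊕0⊕0⊕0⊕1⊕0 = 0
s4: b4⊕b5⊕b6⊕b7⊕b12⊕b13⊕b14⊕b15 = 0⊕0⊕0⊕0⊕1⊕0⊕1⊕0 = 0
s8: b8⊕b9⊕b10⊕b11⊕b12⊕b13⊕b14⊕b15 = 0⊕1⊕0⊕0⊕1⊕0⊕1⊕0 = 1
Syndrome (s8...s1) = 1000 → position 8.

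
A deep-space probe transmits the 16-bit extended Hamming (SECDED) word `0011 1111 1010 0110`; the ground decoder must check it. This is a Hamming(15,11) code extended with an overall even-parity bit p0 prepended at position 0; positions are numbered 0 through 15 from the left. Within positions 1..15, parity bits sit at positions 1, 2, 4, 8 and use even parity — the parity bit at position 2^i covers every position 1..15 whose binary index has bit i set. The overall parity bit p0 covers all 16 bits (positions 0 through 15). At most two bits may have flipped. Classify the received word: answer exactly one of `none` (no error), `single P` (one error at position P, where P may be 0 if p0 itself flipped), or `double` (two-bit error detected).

none

s1: b1⊕b3⊕b5⊕b7⊕b9⊕b11⊕b13⊕b15 = 0⊕1⊕1⊕1⊕0⊕0⊕1⊕0 = 0
s2: b2⊕b3⊕b6⊕b7⊕b10⊕b11⊕b14⊕b15 = 1⊕1⊕1⊕1⊕1⊕0⊕1⊕0 = 0
s4: b4⊕b5⊕b6⊕b7⊕b12⊕b13⊕b14⊕b15 = 1⊕1⊕1⊕1⊕0⊕1⊕1⊕0 = 0
s8: b8⊕b9⊕b10⊕b11⊕b12⊕b13⊕b14⊕b15 = 1⊕0⊕1⊕0⊕0⊕1⊕1⊕0 = 0
Syndrome (s8...s1) = 0000 → position 0 (no error).
Overall parity (XOR of all 16 bits, including p0): 0⊕0⊕1⊕1⊕1⊕1⊕1⊕1⊕1⊕0⊕1⊕0⊕0⊕1⊕1⊕0 = 0
Overall=0, syndrome position=0 → no error.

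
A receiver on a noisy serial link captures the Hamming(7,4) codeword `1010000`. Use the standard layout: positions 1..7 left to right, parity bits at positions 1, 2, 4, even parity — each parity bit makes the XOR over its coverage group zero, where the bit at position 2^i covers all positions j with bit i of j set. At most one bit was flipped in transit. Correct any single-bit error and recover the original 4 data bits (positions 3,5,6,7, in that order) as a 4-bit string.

1000

s1: b1⊕b3⊕b5⊕b7 = 1⊕1⊕0⊕0 = 0
s2: b2⊕b3⊕b6⊕b7 = 0⊕1⊕0⊕0 = 1
s4: b4⊕b5⊕b6⊕b7 = 0⊕0⊕0⊕0 = 0
Syndrome (s4...s1) = 010 → position 2.
Flip bit 2: corrected codeword = 1110000
Data bits at positions 3,5,6,7: 1000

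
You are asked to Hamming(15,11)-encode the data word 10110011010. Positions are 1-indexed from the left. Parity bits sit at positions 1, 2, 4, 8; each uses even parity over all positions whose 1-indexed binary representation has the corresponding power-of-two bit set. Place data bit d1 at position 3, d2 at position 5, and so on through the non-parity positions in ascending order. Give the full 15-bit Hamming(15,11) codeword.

Place data bits at non-power-of-two positions: b3=1, b5=0, b6=1, b7=1, b9=0, b10=0, b11=1, b12=1, b13=0, b14=1, b15=0.
p1 = XOR of data positions {3,5,7,9,11,13,15} = 1⊕0⊕1⊕0⊕1⊕0⊕0 = 1
p2 = XOR of data positions {3,6,7,10,11,14,15} = 1⊕1⊕1⊕0⊕1⊕1⊕0 = 1
p4 = XOR of data positions {5,6,7,12,13,14,15} = 0⊕1⊕1⊕1⊕0⊕1⊕0 = 0
p8 = XOR of data positions {9,10,11,12,13,14,15} = 0⊕0⊕1⊕1⊕0⊕1⊕0 = 1
Codeword b1..b15 = 111001110011010

111001110011010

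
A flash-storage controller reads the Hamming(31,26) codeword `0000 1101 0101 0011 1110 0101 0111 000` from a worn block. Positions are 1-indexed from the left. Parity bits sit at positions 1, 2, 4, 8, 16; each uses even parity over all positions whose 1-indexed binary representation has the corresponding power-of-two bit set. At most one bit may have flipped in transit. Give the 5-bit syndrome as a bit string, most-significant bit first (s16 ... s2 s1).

s1: b1⊕b3⊕b5⊕b7⊕b9⊕b11⊕b13⊕b15⊕b17⊕b19⊕b21⊕b23⊕b25⊕b27⊕b29⊕b31 = 0⊕0⊕1⊕0⊕0⊕0⊕0⊕1⊕1⊕1⊕0⊕0⊕0⊕1⊕0⊕0 = 1
s2: b2⊕b3⊕b6⊕b7⊕b10⊕b11⊕b14⊕b15⊕b18⊕b19⊕b22⊕b23⊕b26⊕b27⊕b30⊕b31 = 0⊕0⊕1⊕0⊕1⊕0⊕0⊕1⊕1⊕1⊕1⊕0⊕1⊕1⊕0⊕0 = 0
s4: b4⊕b5⊕b6⊕b7⊕b12⊕b13⊕b14⊕b15⊕b20⊕b21⊕b22⊕b23⊕b28⊕b29⊕b30⊕b31 = 0⊕1⊕1⊕0⊕1⊕0⊕0⊕1⊕0⊕0⊕1⊕0⊕1⊕0⊕0⊕0 = 0
s8: b8⊕b9⊕b10⊕b11⊕b12⊕b13⊕b14⊕b15⊕b24⊕b25⊕b26⊕b27⊕b28⊕b29⊕b30⊕b31 = 1⊕0⊕1⊕0⊕1⊕0⊕0⊕1⊕1⊕0⊕1⊕1⊕1⊕0⊕0⊕0 = 0
s16: b16⊕b17⊕b18⊕b19⊕b20⊕b21⊕b22⊕b23⊕b24⊕b25⊕b26⊕b27⊕b28⊕b29⊕b30⊕b31 = 1⊕1⊕1⊕1⊕0⊕0⊕1⊕0⊕1⊕0⊕1⊕1⊕1⊕0⊕0⊕0 = 1
Syndrome (s16...s1) = 10001 → position 17.

10001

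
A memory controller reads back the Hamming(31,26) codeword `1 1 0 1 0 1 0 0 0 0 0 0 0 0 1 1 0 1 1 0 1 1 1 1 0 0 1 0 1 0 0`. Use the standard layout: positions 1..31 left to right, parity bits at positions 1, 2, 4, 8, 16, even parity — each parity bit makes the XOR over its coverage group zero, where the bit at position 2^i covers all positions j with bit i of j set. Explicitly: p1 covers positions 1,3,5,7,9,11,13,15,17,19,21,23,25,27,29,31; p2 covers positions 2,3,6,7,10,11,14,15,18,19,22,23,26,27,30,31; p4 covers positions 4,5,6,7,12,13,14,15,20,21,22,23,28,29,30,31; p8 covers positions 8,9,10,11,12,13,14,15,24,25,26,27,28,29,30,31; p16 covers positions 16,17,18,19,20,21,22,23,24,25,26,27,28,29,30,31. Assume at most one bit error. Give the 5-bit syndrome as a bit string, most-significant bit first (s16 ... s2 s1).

10101

s1: b1⊕b3⊕b5⊕b7⊕b9⊕b11⊕b13⊕b15⊕b17⊕b19⊕b21⊕b23⊕b25⊕b27⊕b29⊕b31 = 1⊕0⊕0⊕0⊕0⊕0⊕0⊕1⊕0⊕1⊕1⊕1⊕0⊕1⊕1⊕0 = 1
s2: b2⊕b3⊕b6⊕b7⊕b10⊕b11⊕b14⊕b15⊕b18⊕b19⊕b22⊕b23⊕b26⊕b27⊕b30⊕b31 = 1⊕0⊕1⊕0⊕0⊕0⊕0⊕1⊕1⊕1⊕1⊕1⊕0⊕1⊕0⊕0 = 0
s4: b4⊕b5⊕b6⊕b7⊕b12⊕b13⊕b14⊕b15⊕b20⊕b21⊕b22⊕b23⊕b28⊕b29⊕b30⊕b31 = 1⊕0⊕1⊕0⊕0⊕0⊕0⊕1⊕0⊕1⊕1⊕1⊕0⊕1⊕0⊕0 = 1
s8: b8⊕b9⊕b10⊕b11⊕b12⊕b13⊕b14⊕b15⊕b24⊕b25⊕b26⊕b27⊕b28⊕b29⊕b30⊕b31 = 0⊕0⊕0⊕0⊕0⊕0⊕0⊕1⊕1⊕0⊕0⊕1⊕0⊕1⊕0⊕0 = 0
s16: b16⊕b17⊕b18⊕b19⊕b20⊕b21⊕b22⊕b23⊕b24⊕b25⊕b26⊕b27⊕b28⊕b29⊕b30⊕b31 = 1⊕0⊕1⊕1⊕0⊕1⊕1⊕1⊕1⊕0⊕0⊕1⊕0⊕1⊕0⊕0 = 1
Syndrome (s16...s1) = 10101 → position 21.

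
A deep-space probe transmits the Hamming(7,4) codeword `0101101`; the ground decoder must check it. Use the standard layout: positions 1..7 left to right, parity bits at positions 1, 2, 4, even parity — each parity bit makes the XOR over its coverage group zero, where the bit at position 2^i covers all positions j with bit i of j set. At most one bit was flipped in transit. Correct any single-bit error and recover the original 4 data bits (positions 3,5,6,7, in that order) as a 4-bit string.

s1: b1⊕b3⊕b5⊕b7 = 0⊕0⊕1⊕1 = 0
s2: b2⊕b3⊕b6⊕b7 = 1⊕0⊕0⊕1 = 0
s4: b4⊕b5⊕b6⊕b7 = 1⊕1⊕0⊕1 = 1
Syndrome (s4...s1) = 100 → position 4.
Flip bit 4: corrected codeword = 0100101
Data bits at positions 3,5,6,7: 0101

0101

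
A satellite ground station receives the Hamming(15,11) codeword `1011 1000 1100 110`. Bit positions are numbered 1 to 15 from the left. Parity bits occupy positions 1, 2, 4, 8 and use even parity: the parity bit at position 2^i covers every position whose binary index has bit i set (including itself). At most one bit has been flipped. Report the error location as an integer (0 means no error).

s1: b1⊕b3⊕b5⊕b7⊕b9⊕b11⊕b13⊕b15 = 1⊕1⊕1⊕0⊕1⊕0⊕1⊕0 = 1
s2: b2⊕b3⊕b6⊕b7⊕b10⊕b11⊕b14⊕b15 = 0⊕1⊕0⊕0⊕1⊕0⊕1⊕0 = 1
s4: b4⊕b5⊕b6⊕b7⊕b12⊕b13⊕b14⊕b15 = 1⊕1⊕0⊕0⊕0⊕1⊕1⊕0 = 0
s8: b8⊕b9⊕b10⊕b11⊕b12⊕b13⊕b14⊕b15 = 0⊕1⊕1⊕0⊕0⊕1⊕1⊕0 = 0
Syndrome (s8...s1) = 0011 → position 3.

3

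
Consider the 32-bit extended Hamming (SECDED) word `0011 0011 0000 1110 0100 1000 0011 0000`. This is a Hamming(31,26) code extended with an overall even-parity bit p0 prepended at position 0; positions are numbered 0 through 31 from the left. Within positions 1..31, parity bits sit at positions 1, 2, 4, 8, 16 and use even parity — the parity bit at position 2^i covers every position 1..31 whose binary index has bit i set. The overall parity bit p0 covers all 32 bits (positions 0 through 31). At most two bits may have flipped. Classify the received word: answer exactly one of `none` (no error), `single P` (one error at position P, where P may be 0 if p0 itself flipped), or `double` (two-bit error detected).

s1: b1⊕b3⊕b5⊕b7⊕b9⊕b11⊕b13⊕b15⊕b17⊕b19⊕b21⊕b23⊕b25⊕b27⊕b29⊕b31 = 0⊕1⊕0⊕1⊕0⊕0⊕1⊕0⊕1⊕0⊕0⊕0⊕0⊕1⊕0⊕0 = 1
s2: b2⊕b3⊕b6⊕b7⊕b10⊕b11⊕b14⊕b15⊕b18⊕b19⊕b22⊕b23⊕b26⊕b27⊕b30⊕b31 = 1⊕1⊕1⊕1⊕0⊕0⊕1⊕0⊕0⊕0⊕0⊕0⊕1⊕1⊕0⊕0 = 1
s4: b4⊕b5⊕b6⊕b7⊕b12⊕b13⊕b14⊕b15⊕b20⊕b21⊕b22⊕b23⊕b28⊕b29⊕b30⊕b31 = 0⊕0⊕1⊕1⊕1⊕1⊕1⊕0⊕1⊕0⊕0⊕0⊕0⊕0⊕0⊕0 = 0
s8: b8⊕b9⊕b10⊕b11⊕b12⊕b13⊕b14⊕b15⊕b24⊕b25⊕b26⊕b27⊕b28⊕b29⊕b30⊕b31 = 0⊕0⊕0⊕0⊕1⊕1⊕1⊕0⊕0⊕0⊕1⊕1⊕0⊕0⊕0⊕0 = 1
s16: b16⊕b17⊕b18⊕b19⊕b20⊕b21⊕b22⊕b23⊕b24⊕b25⊕b26⊕b27⊕b28⊕b29⊕b30⊕b31 = 0⊕1⊕0⊕0⊕1⊕0⊕0⊕0⊕0⊕0⊕1⊕1⊕0⊕0⊕0⊕0 = 0
Syndrome (s16...s1) = 01011 → position 11.
Overall parity (XOR of all 32 bits, including p0): 0⊕0⊕1⊕1⊕0⊕0⊕1⊕1⊕0⊕0⊕0⊕0⊕1⊕1⊕1⊕0⊕0⊕1⊕0⊕0⊕1⊕0⊕0⊕0⊕0⊕0⊕1⊕1⊕0⊕0⊕0⊕0 = 1
Overall=1, syndrome position=11 → single-bit error at position 11.

single 11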